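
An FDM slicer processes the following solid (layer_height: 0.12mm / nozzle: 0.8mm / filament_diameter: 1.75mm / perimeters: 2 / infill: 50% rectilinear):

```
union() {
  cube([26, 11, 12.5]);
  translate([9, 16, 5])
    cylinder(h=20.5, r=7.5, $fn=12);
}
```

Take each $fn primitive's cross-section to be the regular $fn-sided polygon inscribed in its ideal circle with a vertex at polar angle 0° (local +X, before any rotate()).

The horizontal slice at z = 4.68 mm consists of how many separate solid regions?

At z = 4.68 mm: the cube (footprint 26×11) is included at this height; the cylinder at (9, 16) is absent (z outside [5, 25.5]); Merging all regions: only the 26×11 cube is present, so the union is just that shape — 1 connected region. The result has 1 disconnected region.

1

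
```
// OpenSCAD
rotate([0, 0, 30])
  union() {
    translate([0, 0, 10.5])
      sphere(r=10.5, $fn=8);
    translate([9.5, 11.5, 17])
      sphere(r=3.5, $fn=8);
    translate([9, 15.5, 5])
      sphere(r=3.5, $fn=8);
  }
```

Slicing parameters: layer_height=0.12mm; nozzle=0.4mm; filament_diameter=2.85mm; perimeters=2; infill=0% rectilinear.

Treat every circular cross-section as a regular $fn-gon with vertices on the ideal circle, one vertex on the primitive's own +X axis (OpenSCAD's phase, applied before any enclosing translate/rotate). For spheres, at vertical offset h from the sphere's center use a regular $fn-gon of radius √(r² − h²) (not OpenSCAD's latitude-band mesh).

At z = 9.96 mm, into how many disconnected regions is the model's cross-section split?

At z = 9.96 mm: the sphere: section is a regular 8-gon, circumradius = √(r²−h²) = √(10.5²−0.54²) = 10.486; the sphere at (9.5, 11.5) is absent (|z−center|=7.040 > r=3.5); the sphere at (9, 15.5) is absent (|z−center|=4.960 > r=3.5); Taking the union: only the r=10.5 sphere is present, so the union is just that shape — 1 connected region; (whole slice rotated 30° about Z — lengths, areas and connectivity unchanged). The result has 1 disconnected region.

1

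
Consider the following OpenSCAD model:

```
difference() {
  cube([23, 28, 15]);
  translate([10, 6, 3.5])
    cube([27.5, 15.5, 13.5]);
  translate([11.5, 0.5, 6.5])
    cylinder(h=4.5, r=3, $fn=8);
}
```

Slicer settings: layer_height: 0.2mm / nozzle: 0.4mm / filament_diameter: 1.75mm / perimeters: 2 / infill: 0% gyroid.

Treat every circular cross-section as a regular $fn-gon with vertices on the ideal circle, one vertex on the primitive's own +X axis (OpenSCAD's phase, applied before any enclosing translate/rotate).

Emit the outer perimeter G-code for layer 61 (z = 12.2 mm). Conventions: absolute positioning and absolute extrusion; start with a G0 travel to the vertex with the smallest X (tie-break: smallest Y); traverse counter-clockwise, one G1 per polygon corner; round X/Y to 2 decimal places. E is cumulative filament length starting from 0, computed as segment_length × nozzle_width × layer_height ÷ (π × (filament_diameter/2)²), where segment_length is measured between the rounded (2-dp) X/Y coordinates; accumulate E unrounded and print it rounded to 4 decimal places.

G0 X0.00 Y0.00 Z12.20
G1 X23.00 Y0.00 E0.7650
G1 X23.00 Y6.00 E0.9645
G1 X10.00 Y6.00 E1.3969
G1 X10.00 Y21.50 E1.9125
G1 X23.00 Y21.50 E2.3448
G1 X23.00 Y28.00 E2.5610
G1 X0.00 Y28.00 E3.3260
G1 X0.00 Y0.00 E4.2573

At z = 12.2 mm: the cube (footprint 23×28) is included at this height; the cube at (10, 6) (footprint 27.5×15.5) is included at this height; the cylinder at (11.5, 0.5) is absent (z outside [6.5, 11]); After the difference (first − rest): starting from the 23×28 cube, the 27.5×15.5 cube at (10, 6) partially overlaps it — only the 201.50 mm² overlap (of its 426.25 mm²) is removed, clipping the outline — 1 connected region. The outline is a single polygon with 8 vertices. Extrusion per mm of travel: 0.4 × 0.2 / (π × 0.875²) = 0.033260. Accumulating E over each segment gives final E = 4.2573.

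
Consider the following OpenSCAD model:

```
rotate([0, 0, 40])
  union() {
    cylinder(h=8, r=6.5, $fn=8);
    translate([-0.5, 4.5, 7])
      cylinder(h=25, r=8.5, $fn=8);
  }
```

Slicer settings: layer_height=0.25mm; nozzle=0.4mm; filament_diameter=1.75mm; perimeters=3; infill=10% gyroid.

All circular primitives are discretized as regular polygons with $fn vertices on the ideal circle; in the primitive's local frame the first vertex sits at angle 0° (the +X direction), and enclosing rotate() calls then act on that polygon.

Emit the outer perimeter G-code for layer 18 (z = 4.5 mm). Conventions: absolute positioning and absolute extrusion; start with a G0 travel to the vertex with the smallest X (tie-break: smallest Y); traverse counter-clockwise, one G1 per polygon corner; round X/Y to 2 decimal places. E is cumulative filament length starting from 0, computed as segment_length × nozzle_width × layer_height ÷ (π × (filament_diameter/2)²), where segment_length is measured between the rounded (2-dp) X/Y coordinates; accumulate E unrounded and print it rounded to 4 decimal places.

G0 X-6.48 Y0.57 Z4.50
G1 X-4.98 Y-4.18 E0.2071
G1 X-0.57 Y-6.48 E0.4139
G1 X4.18 Y-4.98 E0.6210
G1 X6.48 Y-0.57 E0.8278
G1 X4.98 Y4.18 E1.0349
G1 X0.57 Y6.48 E1.2416
G1 X-4.18 Y4.98 E1.4487
G1 X-6.48 Y0.57 E1.6555

At z = 4.5 mm: the r=6.5 cylinder contributes a regular 8-gon of circumradius 6.5; the cylinder at (-0.5, 4.5) does not reach this height (z outside [7, 32]); Merging all regions: only the r=6.5 cylinder is present, so the union is just that shape — 1 connected region; (rotated 40° about Z; rotation is an isometry so areas/perimeters/island counts are preserved). The outline is a single polygon with 8 vertices. Extrusion per mm of travel: 0.4 × 0.25 / (π × 0.875²) = 0.041575. Accumulating E over each segment gives final E = 1.6555.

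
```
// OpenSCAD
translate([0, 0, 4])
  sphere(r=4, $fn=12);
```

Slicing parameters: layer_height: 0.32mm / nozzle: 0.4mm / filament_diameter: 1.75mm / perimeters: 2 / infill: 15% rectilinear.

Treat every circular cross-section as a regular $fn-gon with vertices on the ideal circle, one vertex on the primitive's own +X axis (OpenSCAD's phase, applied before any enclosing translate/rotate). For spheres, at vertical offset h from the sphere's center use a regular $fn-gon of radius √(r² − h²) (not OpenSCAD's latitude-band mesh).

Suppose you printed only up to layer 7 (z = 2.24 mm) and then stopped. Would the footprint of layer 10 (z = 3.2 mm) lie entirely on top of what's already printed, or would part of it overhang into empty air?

part overhangs

Compare the two slices. At z = 2.24: the r=4 sphere contributes a regular 12-gon of circumradius √(4²−1.76²) = 3.592 (area = (12/2)·3.592²·sin(360°/12) = 38.71 mm²). At z = 3.2: the sphere: section is a regular 12-gon, circumradius = √(r²−h²) = √(4²−0.8²) = 3.919 (area = (12/2)·3.919²·sin(360°/12) = 46.08 mm²). Checking containment: at z = 3.2 the cross-section extends beyond the z = 2.24 cross-section by about 7.37 mm².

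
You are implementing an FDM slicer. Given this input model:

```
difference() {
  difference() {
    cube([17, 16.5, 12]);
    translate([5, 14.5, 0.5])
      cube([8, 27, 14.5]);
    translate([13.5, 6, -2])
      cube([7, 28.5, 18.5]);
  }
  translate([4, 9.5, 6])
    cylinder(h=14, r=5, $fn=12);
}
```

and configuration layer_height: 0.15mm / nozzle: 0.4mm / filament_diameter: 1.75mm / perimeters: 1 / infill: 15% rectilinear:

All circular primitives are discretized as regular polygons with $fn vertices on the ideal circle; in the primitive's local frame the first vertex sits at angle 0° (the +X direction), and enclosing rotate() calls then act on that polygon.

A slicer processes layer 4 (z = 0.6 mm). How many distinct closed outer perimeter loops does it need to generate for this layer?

1

At z = 0.6 mm: the cube (footprint 17×16.5) is included at this height; the cube at (5, 14.5) is present — its section is the full 8×27 rectangle; the cube at (13.5, 6) is present — its section is the full 7×28.5 rectangle; After the difference (first − rest): starting from the 17×16.5 cube, the 8×27 cube at (5, 14.5) partially overlaps it — only the 16.00 mm² overlap (of its 216.00 mm²) is removed, clipping the outline; the 7×28.5 cube at (13.5, 6) partially overlaps it — only the 36.75 mm² overlap (of its 199.50 mm²) is removed, clipping the outline — 1 connected region; the cylinder at (4, 9.5) does not reach this height (z outside [6, 20]); After the difference (first − rest): none of the subtracted shapes is present at this height, so the result so far is unchanged — 1 connected region. The result has 1 disconnected region.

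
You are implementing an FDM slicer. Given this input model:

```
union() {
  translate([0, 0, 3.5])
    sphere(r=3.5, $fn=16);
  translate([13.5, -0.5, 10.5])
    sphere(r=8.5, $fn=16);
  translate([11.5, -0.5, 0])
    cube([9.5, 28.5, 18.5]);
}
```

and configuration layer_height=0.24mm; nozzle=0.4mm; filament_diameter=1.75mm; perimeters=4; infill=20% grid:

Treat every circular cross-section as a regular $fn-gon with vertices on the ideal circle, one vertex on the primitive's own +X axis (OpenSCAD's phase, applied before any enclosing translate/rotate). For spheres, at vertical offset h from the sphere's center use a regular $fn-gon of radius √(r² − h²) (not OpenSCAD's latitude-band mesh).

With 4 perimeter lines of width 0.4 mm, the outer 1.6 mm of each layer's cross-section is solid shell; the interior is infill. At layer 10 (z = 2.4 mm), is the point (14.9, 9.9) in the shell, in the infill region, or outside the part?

At z = 2.4 mm: the sphere: section is a regular 16-gon, circumradius = √(r²−h²) = √(3.5²−1.1²) = 3.323; the r=8.5 sphere at (13.5, -0.5) contributes a regular 16-gon of circumradius √(8.5²−8.1²) = 2.577; the cube at (11.5, -0.5) is present — its section is the full 9.5×28.5 rectangle; Combining (union): the regions partially overlap (shared area 9.58 mm²), so overlapping operands fuse into one piece — 2 connected regions. Overall, the cross-section has 2 separate islands. The nearest boundary edge runs (11.50, 1.06)→(11.50, 28.00); distance from the point to it = 3.40 mm. (Shell/infill is judged within the island containing the point — the largest one.) The point is inside the cross-section and 3.40 mm from the nearest boundary — more than the 1.6 mm shell width (4 × 0.4), so it's in the infill interior.

infill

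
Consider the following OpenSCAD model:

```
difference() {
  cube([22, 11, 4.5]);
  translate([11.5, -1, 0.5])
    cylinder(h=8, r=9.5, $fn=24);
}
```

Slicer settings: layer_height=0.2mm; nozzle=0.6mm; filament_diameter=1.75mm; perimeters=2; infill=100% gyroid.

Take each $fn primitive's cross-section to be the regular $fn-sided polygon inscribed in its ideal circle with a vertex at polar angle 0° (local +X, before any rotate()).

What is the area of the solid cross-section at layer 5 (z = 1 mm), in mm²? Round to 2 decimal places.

At z = 1 mm: the cube (footprint 22×11) is included at this height (area 242.00 mm²); the r=9.5 cylinder at (11.5, -1) contributes a regular 24-gon of circumradius 9.5 (area = (24/2)·9.500²·sin(360°/24) = 280.30 mm²); Taking the first minus the rest: starting from the 22×11 cube (242.00 mm²), the r=9.5 cylinder at (11.5, -1) partially overlaps it — only the 121.28 mm² overlap (of its 280.30 mm²) is removed, clipping the outline — area = 120.72 mm². Overall, the cross-section is a single solid region. Net area = 120.72 mm².

120.72 mm²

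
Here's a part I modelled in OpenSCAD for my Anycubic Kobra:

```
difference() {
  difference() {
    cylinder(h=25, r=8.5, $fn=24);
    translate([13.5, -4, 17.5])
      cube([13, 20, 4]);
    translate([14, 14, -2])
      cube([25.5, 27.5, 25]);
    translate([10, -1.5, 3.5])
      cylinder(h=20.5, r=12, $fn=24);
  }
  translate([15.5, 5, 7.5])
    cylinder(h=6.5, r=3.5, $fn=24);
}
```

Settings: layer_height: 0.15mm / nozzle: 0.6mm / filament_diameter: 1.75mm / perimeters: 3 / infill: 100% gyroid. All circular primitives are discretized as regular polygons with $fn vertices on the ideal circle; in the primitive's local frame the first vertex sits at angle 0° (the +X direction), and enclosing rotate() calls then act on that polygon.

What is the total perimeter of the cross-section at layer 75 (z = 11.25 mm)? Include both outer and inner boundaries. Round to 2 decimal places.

48.31 mm

At z = 11.25 mm: the r=8.5 cylinder gives a regular 24-gon of circumradius 8.5 (constant along its height) (perimeter = 2·24·8.500·sin(180°/24) = 53.25 mm); the cube at (13.5, -4) is absent (z outside [17.5, 21.5]); the cube at (14, 14) is present — its section is the full 25.5×27.5 rectangle (perimeter 106.00 mm); the r=12 cylinder at (10, -1.5) gives a regular 24-gon of circumradius 12 (constant along its height) (perimeter = 2·24·12.000·sin(180°/24) = 75.18 mm); After the difference (first − rest): starting from the r=8.5 cylinder, the 25.5×27.5 cube at (14, 14) misses the remaining region (no effect); the r=12 cylinder at (10, -1.5) partially overlaps it — only the 124.67 mm² overlap (of its 447.24 mm²) is removed, clipping the outline — boundary = 48.31 mm; the r=3.5 cylinder at (15.5, 5) gives a regular 24-gon of circumradius 3.5 (constant along its height) (perimeter = 2·24·3.500·sin(180°/24) = 21.93 mm); After the difference (first − rest): starting from that combined region, the r=3.5 cylinder at (15.5, 5) misses the remaining region (no effect) — boundary = 48.31 mm. Overall, the cross-section is a single solid region. Total boundary length (outer) = 48.31 mm.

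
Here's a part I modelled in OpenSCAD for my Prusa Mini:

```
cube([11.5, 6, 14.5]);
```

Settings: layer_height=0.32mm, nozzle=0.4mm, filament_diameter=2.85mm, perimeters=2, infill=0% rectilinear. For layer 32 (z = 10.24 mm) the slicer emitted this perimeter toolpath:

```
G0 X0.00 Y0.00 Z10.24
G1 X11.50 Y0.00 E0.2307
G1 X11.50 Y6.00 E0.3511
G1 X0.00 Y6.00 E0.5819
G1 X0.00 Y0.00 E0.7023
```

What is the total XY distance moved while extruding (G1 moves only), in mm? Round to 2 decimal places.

35.00 mm

Sum the Euclidean lengths of each G1 segment: total = 35.00 mm.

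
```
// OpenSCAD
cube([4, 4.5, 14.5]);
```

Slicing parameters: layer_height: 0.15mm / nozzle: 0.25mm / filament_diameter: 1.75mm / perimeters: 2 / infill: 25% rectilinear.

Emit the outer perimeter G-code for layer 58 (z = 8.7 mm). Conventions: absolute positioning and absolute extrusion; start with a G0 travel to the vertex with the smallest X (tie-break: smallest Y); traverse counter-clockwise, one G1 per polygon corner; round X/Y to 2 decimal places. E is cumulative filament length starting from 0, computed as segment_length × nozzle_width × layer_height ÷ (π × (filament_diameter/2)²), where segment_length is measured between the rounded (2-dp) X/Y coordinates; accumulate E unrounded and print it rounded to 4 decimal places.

G0 X0.00 Y0.00 Z8.70
G1 X4.00 Y0.00 E0.0624
G1 X4.00 Y4.50 E0.1325
G1 X0.00 Y4.50 E0.1949
G1 X0.00 Y0.00 E0.2650

At z = 8.7 mm: the 4×4.5 cube contributes its full rectangle. The outline is a single polygon with 4 vertices. Extrusion per mm of travel: 0.25 × 0.15 / (π × 0.875²) = 0.015591. Accumulating E over each segment gives final E = 0.2650.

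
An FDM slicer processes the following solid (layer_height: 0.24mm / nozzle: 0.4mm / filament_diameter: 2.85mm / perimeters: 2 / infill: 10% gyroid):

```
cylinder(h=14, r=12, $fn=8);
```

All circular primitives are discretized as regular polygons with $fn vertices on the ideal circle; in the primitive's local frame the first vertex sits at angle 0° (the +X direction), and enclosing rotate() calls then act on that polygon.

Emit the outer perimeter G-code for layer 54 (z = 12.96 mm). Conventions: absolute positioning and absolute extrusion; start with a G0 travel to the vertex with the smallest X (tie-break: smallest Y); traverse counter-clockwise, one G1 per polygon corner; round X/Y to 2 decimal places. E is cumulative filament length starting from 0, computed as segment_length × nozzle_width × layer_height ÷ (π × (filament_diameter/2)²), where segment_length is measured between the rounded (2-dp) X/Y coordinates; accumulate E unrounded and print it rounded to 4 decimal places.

At z = 12.96 mm: the r=12 cylinder gives a regular 8-gon of circumradius 12 (constant along its height). The outline is a single polygon with 8 vertices. Extrusion per mm of travel: 0.4 × 0.24 / (π × 1.425²) = 0.015048. Accumulating E over each segment gives final E = 1.1060.

G0 X-12.00 Y0.00 Z12.96
G1 X-8.49 Y-8.49 E0.1382
G1 X0.00 Y-12.00 E0.2765
G1 X8.49 Y-8.49 E0.4147
G1 X12.00 Y0.00 E0.5530
G1 X8.49 Y8.49 E0.6912
G1 X0.00 Y12.00 E0.8295
G1 X-8.49 Y8.49 E0.9677
G1 X-12.00 Y0.00 E1.1060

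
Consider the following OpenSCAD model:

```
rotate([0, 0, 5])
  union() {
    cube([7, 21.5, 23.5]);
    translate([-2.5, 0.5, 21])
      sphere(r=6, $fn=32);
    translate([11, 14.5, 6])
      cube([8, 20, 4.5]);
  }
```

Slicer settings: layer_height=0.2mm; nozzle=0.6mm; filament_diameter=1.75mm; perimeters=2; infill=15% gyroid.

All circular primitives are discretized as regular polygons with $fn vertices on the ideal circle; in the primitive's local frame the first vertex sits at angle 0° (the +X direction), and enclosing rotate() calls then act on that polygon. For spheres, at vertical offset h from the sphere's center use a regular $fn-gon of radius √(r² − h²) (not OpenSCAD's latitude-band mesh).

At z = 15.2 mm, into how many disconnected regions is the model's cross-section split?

2

At z = 15.2 mm: the cube is present — its section is the full 7×21.5 rectangle; the sphere at (-2.5, 0.5): section is a regular 32-gon, circumradius = √(r²−h²) = √(6²−5.8²) = 1.536; the cube at (11, 14.5) does not reach this height (z outside [6, 10.5]); Merging all regions: the 2 present regions are separate (no shared area or edge), so areas and boundary lengths simply add and each stays a separate island — 2 connected regions; (whole slice rotated 5° about Z — lengths, areas and connectivity unchanged). The result has 2 disconnected regions.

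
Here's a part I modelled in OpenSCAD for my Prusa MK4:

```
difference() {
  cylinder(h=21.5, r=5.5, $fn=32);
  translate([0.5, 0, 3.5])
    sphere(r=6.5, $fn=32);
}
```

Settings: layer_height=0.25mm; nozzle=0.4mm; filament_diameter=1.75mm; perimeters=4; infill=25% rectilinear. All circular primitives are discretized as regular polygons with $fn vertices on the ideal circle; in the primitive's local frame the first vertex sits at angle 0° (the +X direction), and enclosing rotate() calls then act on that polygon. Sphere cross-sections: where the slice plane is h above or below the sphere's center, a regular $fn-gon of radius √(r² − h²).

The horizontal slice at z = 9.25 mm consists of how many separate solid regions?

1

At z = 9.25 mm: the r=5.5 cylinder gives a regular 32-gon of circumradius 5.5 (constant along its height); the sphere at (0.5, 0): section is a regular 32-gon, circumradius = √(r²−h²) = √(6.5²−5.75²) = 3.031; After the difference (first − rest): starting from the r=5.5 cylinder, the r=6.5 sphere at (0.5, 0) lies wholly inside it (removes its full 28.68 mm² and its 19.01 mm outline becomes a hole wall) — 1 connected region with 1 hole. The result has 1 disconnected region.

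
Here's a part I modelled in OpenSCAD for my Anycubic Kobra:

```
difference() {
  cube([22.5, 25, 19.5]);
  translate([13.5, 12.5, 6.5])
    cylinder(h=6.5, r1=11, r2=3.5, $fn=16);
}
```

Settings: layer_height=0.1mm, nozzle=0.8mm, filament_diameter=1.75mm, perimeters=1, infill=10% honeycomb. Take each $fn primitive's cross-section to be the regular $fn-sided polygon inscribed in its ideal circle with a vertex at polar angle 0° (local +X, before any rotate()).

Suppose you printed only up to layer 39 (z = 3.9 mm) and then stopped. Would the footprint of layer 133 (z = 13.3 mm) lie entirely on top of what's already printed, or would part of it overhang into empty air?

Compare the two slices. At z = 3.9: the cube is present — its section is the full 22.5×25 rectangle (area 562.50 mm²); the cone at (13.5, 12.5) is not intersected at this z (z outside [6.5, 13]); Taking the first minus the rest: none of the subtracted shapes is present at this height, so the 22.5×25 cube is unchanged — area = 562.50 mm². At z = 13.3: the 22.5×25 cube contributes its full rectangle (area 562.50 mm²); the cone at (13.5, 12.5) does not reach this height (z outside [6.5, 13]); Taking the first minus the rest: none of the subtracted shapes is present at this height, so the 22.5×25 cube is unchanged — area = 562.50 mm². Checking containment: the cross-section at z = 13.3 is a subset of the cross-section at z = 3.9.

entirely on top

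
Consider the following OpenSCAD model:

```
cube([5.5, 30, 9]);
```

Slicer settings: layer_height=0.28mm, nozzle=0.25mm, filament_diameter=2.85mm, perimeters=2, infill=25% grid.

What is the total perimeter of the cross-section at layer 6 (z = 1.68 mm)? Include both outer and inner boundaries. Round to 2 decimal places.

At z = 1.68 mm: the cube (footprint 5.5×30) is included at this height (perimeter 71.00 mm). Overall, the cross-section is a single solid region. Total boundary length (outer) = 71.00 mm.

71.00 mm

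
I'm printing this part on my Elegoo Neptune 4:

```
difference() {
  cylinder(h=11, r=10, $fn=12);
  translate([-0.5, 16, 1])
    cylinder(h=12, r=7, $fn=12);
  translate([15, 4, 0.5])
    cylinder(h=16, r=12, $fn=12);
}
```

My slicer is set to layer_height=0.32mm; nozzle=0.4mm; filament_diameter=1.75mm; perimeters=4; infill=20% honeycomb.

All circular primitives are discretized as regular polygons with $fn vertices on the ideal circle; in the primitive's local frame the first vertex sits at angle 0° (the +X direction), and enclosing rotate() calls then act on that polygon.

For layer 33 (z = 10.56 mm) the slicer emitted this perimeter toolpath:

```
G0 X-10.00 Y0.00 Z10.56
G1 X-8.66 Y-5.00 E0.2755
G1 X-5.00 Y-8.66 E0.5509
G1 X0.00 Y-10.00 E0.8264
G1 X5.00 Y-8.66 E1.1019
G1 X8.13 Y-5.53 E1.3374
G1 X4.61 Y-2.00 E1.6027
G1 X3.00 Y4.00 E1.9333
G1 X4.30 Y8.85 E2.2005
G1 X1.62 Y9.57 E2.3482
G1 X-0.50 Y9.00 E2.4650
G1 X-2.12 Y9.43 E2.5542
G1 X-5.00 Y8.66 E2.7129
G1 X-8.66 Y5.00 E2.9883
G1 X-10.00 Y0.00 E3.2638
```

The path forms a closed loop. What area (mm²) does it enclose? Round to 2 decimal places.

237.55 mm²

Apply the shoelace formula to the sequence of (X, Y) vertices; enclosed area = 237.55 mm².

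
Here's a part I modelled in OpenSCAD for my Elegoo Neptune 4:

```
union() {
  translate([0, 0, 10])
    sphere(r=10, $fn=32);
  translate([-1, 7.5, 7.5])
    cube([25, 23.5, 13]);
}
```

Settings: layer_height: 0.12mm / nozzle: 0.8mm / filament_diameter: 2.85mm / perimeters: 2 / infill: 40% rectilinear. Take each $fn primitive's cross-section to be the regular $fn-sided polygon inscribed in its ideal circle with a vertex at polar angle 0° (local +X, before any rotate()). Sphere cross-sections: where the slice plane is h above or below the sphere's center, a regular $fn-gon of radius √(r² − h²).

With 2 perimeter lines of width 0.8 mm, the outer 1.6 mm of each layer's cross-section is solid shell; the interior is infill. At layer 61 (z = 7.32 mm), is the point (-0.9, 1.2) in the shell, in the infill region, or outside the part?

At z = 7.32 mm: the r=10 sphere slices to a regular 32-gon of circumradius 9.634 (√(r²−h²) with h=2.68 from center); the cube at (-1, 7.5) is not intersected at this z (z outside [7.5, 20.5]); Combining (union): only the r=10 sphere is present, so the union is just that shape — 1 connected region. Overall, the cross-section is a single solid region. The nearest boundary edge runs (-5.35, 8.01)→(-6.81, 6.81); distance from the point to it = 8.09 mm. The point is inside the cross-section and 8.09 mm from the nearest boundary — more than the 1.6 mm shell width (2 × 0.8), so it's in the infill interior.

infill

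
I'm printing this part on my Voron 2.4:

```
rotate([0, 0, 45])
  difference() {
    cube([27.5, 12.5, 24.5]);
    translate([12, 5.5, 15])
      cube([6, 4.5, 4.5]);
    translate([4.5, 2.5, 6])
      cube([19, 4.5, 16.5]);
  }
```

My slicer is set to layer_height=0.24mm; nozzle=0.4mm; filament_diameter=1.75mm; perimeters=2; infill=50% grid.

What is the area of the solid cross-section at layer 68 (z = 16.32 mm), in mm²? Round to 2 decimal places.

At z = 16.32 mm: the cube is present — its section is the full 27.5×12.5 rectangle (area 343.75 mm²); the 6×4.5 cube at (12, 5.5) contributes its full rectangle (area 27.00 mm²); the 19×4.5 cube at (4.5, 2.5) contributes its full rectangle (area 85.50 mm²); After the difference (first − rest): starting from the 27.5×12.5 cube (343.75 mm²), the 6×4.5 cube at (12, 5.5) lies wholly inside it (removes its full 27.00 mm² and its 21.00 mm outline becomes a hole wall); the 19×4.5 cube at (4.5, 2.5) partially overlaps it — only the 76.50 mm² overlap (of its 85.50 mm²) is removed, clipping the outline — area = 240.25 mm²; (whole slice rotated 45° about Z — lengths, areas and connectivity unchanged). Overall, the cross-section is one region with 1 hole. Net area = 240.25 mm².

240.25 mm²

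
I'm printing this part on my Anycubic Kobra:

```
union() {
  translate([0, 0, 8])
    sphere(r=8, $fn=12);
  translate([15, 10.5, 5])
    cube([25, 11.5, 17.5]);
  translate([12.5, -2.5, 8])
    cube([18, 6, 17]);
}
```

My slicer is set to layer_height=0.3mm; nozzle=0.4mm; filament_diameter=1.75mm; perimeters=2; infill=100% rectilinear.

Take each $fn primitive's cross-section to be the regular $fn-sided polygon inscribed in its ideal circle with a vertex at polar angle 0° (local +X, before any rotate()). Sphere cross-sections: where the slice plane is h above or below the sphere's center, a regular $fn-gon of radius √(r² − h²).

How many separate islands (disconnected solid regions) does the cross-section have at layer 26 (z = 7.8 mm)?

2

At z = 7.8 mm: the r=8 sphere slices to a regular 12-gon of circumradius 7.997 (√(r²−h²) with h=0.2 from center); the 25×11.5 cube at (15, 10.5) contributes its full rectangle; the cube at (12.5, -2.5) is absent (z outside [8, 25]); Merging all regions: the 2 present regions are separate (no shared area or edge), so areas and boundary lengths simply add and each stays a separate island — 2 connected regions. Overall, the cross-section has 2 separate islands. Island count = 2.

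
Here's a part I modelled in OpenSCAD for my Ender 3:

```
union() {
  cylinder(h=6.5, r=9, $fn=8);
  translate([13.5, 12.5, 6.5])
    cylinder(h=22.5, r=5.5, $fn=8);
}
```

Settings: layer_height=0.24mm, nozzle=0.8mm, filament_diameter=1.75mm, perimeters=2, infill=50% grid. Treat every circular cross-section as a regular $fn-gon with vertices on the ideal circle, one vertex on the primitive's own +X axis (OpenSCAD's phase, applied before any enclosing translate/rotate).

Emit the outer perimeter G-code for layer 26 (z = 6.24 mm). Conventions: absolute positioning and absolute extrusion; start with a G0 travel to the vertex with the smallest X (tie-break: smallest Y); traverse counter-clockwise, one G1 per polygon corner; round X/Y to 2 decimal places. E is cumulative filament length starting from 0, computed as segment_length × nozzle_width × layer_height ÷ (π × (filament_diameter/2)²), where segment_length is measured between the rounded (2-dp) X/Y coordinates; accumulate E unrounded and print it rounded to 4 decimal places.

At z = 6.24 mm: the cylinder: section is a regular 8-gon, circumradius r=9; the cylinder at (13.5, 12.5) does not reach this height (z outside [6.5, 29]); Combining (union): only the r=9 cylinder is present, so the union is just that shape — 1 connected region. The outline is a single polygon with 8 vertices. Extrusion per mm of travel: 0.8 × 0.24 / (π × 0.875²) = 0.079824. Accumulating E over each segment gives final E = 4.3975.

G0 X-9.00 Y0.00 Z6.24
G1 X-6.36 Y-6.36 E0.5497
G1 X0.00 Y-9.00 E1.0994
G1 X6.36 Y-6.36 E1.6490
G1 X9.00 Y0.00 E2.1987
G1 X6.36 Y6.36 E2.7484
G1 X0.00 Y9.00 E3.2981
G1 X-6.36 Y6.36 E3.8478
G1 X-9.00 Y0.00 E4.3975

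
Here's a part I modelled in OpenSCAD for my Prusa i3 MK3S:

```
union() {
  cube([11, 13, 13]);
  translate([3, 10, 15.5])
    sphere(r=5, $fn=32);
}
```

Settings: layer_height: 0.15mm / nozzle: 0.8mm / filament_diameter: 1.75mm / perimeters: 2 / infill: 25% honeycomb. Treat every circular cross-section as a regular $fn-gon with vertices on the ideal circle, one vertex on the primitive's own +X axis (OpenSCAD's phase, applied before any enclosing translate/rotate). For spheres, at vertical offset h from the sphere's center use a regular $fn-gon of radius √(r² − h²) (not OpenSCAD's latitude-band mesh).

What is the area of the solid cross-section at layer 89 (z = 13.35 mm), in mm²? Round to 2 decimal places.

At z = 13.35 mm: the cube is absent (z outside [0, 13]); the r=5 sphere at (3, 10) contributes a regular 32-gon of circumradius √(5²−2.15²) = 4.514 (area = (32/2)·4.514²·sin(360°/32) = 63.61 mm²); Merging all regions: only the r=5 sphere at (3, 10) is present, so the union is just that shape — area = 63.61 mm². Overall, the cross-section is a single solid region. Net area = 63.61 mm².

63.61 mm²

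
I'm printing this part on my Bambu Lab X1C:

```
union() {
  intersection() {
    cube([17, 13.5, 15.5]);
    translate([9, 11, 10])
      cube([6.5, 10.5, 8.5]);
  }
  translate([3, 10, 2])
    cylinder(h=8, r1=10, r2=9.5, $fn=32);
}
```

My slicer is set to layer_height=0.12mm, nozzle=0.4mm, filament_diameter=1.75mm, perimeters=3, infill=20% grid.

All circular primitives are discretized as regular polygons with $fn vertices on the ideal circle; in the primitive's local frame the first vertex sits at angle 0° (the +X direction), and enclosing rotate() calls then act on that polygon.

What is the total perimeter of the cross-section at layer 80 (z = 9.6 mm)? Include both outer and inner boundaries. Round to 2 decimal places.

59.75 mm

At z = 9.6 mm: the cube (footprint 17×13.5) is included at this height (perimeter 61.00 mm); the cube at (9, 11) is not intersected at this z (z outside [10, 18.5]); After intersecting: at least one operand is absent at this height, so nothing remains; the cone at (3, 10) contributes a regular 32-gon of circumradius 9.525 (interpolated between r1=10 and r2=9.5 at t=0.950) (perimeter = 2·32·9.525·sin(180°/32) = 59.75 mm); Merging all regions: only the cone at (3, 10) is present, so the union is just that shape — boundary = 59.75 mm. Overall, the cross-section is a single solid region. Total boundary length (outer) = 59.75 mm.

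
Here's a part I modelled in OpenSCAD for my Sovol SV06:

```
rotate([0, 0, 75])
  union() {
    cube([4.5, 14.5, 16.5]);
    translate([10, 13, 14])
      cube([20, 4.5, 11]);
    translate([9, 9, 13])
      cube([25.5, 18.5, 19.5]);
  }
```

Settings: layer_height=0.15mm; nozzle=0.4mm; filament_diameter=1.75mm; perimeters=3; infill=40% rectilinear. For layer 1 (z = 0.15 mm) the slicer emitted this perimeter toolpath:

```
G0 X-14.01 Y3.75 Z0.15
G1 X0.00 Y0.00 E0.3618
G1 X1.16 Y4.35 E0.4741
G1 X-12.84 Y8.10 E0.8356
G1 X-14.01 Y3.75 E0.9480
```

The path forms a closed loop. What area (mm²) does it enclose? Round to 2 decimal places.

Apply the shoelace formula to the sequence of (X, Y) vertices; enclosed area = 65.29 mm².

65.29 mm²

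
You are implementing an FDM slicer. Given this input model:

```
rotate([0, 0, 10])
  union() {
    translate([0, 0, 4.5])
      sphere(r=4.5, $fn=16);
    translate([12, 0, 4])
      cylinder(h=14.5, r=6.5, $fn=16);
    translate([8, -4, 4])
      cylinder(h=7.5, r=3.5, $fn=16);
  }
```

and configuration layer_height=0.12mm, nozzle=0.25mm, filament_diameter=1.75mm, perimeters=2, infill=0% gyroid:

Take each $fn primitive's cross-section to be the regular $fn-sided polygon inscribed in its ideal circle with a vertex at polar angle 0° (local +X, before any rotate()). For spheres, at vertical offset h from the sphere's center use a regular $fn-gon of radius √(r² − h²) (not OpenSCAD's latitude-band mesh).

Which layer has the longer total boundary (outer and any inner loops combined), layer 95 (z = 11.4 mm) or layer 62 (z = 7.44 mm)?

Layer 95 (z = 11.4): the sphere is absent (|z−center|=6.900 > r=4.5); the r=6.5 cylinder at (12, 0) gives a regular 16-gon of circumradius 6.5 (constant along its height) (perimeter = 2·16·6.500·sin(180°/16) = 40.58 mm); the r=3.5 cylinder at (8, -4) gives a regular 16-gon of circumradius 3.5 (constant along its height) (perimeter = 2·16·3.500·sin(180°/16) = 21.85 mm); Taking the union: the regions partially overlap (shared area 21.75 mm²), so the edge portions inside another operand are dropped and the merged outline is re-measured after clipping — boundary = 44.73 mm; (rotated 10° about Z; rotation is an isometry so areas/perimeters/island counts are preserved). So its perimeter = 44.73 mm. Layer 62 (z = 7.44): the sphere: section is a regular 16-gon, circumradius = √(r²−h²) = √(4.5²−2.94²) = 3.407 (perimeter = 2·16·3.407·sin(180°/16) = 21.27 mm); the r=6.5 cylinder at (12, 0) contributes a regular 16-gon of circumradius 6.5 (perimeter = 2·16·6.500·sin(180°/16) = 40.58 mm); the r=3.5 cylinder at (8, -4) contributes a regular 16-gon of circumradius 3.5 (perimeter = 2·16·3.500·sin(180°/16) = 21.85 mm); Taking the union: the regions partially overlap (shared area 21.75 mm²), so the edge portions inside another operand are dropped and the merged outline is re-measured after clipping — boundary = 65.99 mm; (whole slice rotated 10° about Z — lengths, areas and connectivity unchanged). So its perimeter = 65.99 mm. Layer 62 is larger (65.99 vs 44.73 mm).

layer 62 (z = 7.44 mm)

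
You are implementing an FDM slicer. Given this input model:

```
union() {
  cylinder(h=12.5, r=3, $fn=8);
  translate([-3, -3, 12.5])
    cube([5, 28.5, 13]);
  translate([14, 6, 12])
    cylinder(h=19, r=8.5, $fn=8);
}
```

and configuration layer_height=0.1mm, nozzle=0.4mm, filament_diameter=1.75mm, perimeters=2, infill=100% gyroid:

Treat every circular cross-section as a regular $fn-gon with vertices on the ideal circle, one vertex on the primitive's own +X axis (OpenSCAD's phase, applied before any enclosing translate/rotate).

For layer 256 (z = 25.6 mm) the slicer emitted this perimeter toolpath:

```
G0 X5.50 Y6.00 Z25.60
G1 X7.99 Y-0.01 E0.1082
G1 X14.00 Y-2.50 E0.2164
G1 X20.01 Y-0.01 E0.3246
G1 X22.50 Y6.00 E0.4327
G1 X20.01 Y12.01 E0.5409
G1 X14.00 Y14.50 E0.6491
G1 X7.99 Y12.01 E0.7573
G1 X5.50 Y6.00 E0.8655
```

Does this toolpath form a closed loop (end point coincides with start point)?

yes

Start point (G0): (5.50, 6.00). End point (last G1): the path returns to the start — closed.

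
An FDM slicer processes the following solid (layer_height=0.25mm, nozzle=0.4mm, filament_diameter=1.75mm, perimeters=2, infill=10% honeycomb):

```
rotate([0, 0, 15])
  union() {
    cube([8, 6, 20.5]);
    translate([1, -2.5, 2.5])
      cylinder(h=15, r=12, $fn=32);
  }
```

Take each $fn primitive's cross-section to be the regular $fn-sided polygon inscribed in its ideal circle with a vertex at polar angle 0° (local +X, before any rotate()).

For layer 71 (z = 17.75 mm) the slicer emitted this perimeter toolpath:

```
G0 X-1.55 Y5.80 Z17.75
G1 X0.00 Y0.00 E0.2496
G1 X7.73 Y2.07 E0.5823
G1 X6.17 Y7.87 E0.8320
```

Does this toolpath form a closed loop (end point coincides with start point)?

no

Start point (G0): (-1.55, 5.80). End point (last G1): the path does not return to the start — open.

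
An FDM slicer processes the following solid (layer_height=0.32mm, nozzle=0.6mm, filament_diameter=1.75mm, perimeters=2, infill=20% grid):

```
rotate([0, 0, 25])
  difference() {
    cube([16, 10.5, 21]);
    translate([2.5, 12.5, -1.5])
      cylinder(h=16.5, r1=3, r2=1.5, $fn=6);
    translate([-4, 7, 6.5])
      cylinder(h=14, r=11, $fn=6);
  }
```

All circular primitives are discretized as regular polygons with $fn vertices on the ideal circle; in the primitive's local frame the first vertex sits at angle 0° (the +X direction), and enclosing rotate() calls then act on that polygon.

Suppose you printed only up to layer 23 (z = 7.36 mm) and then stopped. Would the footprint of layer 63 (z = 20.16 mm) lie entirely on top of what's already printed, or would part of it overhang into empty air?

entirely on top

Compare the two slices. At z = 7.36: the cube (footprint 16×10.5) is included at this height (area 168.00 mm²); the cone at (2.5, 12.5): at t=0.537 of its height the radius interpolates to r₁+(r₂−r₁)t = 2.195, giving a regular 6-gon of that circumradius (area = (6/2)·2.195²·sin(360°/6) = 12.51 mm²); the r=11 cylinder at (-4, 7) contributes a regular 6-gon of circumradius 11 (area = (6/2)·11.000²·sin(360°/6) = 314.37 mm²); Subtracting the remaining from the first: starting from the 16×10.5 cube (168.00 mm²), the cone at (2.5, 12.5) misses the remaining region (no effect); the r=11 cylinder at (-4, 7) partially overlaps it — only the 55.82 mm² overlap (of its 314.37 mm²) is removed, clipping the outline — area = 112.18 mm²; (whole slice rotated 25° about Z — lengths, areas and connectivity unchanged). At z = 20.16: the cube (footprint 16×10.5) is included at this height (area 168.00 mm²); the cone at (2.5, 12.5) is absent (z outside [-1.5, 15]); the r=11 cylinder at (-4, 7) gives a regular 6-gon of circumradius 11 (constant along its height) (area = (6/2)·11.000²·sin(360°/6) = 314.37 mm²); Taking the first minus the rest: starting from the 16×10.5 cube (168.00 mm²), the r=11 cylinder at (-4, 7) partially overlaps it — only the 55.82 mm² overlap (of its 314.37 mm²) is removed, clipping the outline — area = 112.18 mm²; (rotated 25° about Z; rotation is an isometry so areas/perimeters/island counts are preserved). Checking containment: the cross-section at z = 20.16 is a subset of the cross-section at z = 7.36.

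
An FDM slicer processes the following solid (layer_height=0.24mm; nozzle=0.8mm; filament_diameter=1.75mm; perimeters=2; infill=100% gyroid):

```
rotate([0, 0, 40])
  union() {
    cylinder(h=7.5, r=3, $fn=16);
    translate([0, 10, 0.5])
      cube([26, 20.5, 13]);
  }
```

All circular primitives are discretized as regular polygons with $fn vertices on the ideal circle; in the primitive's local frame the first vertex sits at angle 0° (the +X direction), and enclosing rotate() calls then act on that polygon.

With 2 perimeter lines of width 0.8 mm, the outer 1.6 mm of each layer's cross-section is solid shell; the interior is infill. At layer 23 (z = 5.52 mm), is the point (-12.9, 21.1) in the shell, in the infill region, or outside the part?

At z = 5.52 mm: the cylinder: section is a regular 16-gon, circumradius r=3; the 26×20.5 cube at (0, 10) contributes its full rectangle; Merging all regions: the 2 present regions are separate (no shared area or edge), so areas and boundary lengths simply add and each stays a separate island — 2 connected regions; (rotated 40° about Z; rotation is an isometry so areas/perimeters/island counts are preserved). Overall, the cross-section has 2 separate islands. Undo the 40° rotation: the query point maps to (3.681, 24.455) in the un-rotated model frame. The nearest boundary edge runs (0.00, 10.00)→(0.00, 30.50); distance from the point to it = 3.68 mm. (Shell/infill is judged within the island containing the point — the largest one.) The point is inside the cross-section and 3.68 mm from the nearest boundary — more than the 1.6 mm shell width (2 × 0.8), so it's in the infill interior.

infill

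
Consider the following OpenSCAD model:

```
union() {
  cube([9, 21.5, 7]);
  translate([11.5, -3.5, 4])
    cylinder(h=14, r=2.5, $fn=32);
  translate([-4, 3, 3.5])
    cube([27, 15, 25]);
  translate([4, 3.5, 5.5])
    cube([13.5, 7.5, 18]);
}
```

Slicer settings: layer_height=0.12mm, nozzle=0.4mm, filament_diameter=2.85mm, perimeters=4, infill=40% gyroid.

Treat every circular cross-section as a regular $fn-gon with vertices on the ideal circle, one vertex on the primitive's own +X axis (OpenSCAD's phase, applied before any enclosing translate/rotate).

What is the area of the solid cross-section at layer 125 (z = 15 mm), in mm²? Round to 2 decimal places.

At z = 15 mm: the cube does not reach this height (z outside [0, 7]); the r=2.5 cylinder at (11.5, -3.5) gives a regular 32-gon of circumradius 2.5 (constant along its height) (area = (32/2)·2.500²·sin(360°/32) = 19.51 mm²); the 27×15 cube at (-4, 3) contributes its full rectangle (area 405.00 mm²); the cube at (4, 3.5) (footprint 13.5×7.5) is included at this height (area 101.25 mm²); Combining (union): the regions partially overlap — summed areas 525.76 mm² minus the doubly-counted overlap 101.25 mm² gives 424.51 mm² — area = 424.51 mm². Overall, the cross-section has 2 separate islands. Net area = 424.51 mm².

424.51 mm²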